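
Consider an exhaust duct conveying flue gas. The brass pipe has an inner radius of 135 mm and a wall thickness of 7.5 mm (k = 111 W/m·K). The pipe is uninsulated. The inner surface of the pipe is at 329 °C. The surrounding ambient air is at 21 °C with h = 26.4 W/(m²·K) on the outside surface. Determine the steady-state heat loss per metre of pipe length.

Per-layer cylindrical resistances, series-summed:
R_brass pipe wall = ln(142.5/135)/(2π×111×1) = 7.752×10^-5 K/W
R_outer film = 1/(h_o·2πr_oL) = 1/(26.4×2π×0.1425×1) = 0.04231 K/W
R_total = 0.04238 K/W
Q = ΔT/R_total = 308/0.04238

q′ ≈ 7270 W/m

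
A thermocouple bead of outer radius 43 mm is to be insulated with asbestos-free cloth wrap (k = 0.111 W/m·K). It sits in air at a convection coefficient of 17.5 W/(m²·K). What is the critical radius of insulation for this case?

r_cr ≈ 12.7 mm

For a sphere r_cr = 2k/h = 2×0.111/17.5
r_cr = 12.7 mm; since the bare radius (43 mm) is above r_cr, any added insulation will reduce heat loss.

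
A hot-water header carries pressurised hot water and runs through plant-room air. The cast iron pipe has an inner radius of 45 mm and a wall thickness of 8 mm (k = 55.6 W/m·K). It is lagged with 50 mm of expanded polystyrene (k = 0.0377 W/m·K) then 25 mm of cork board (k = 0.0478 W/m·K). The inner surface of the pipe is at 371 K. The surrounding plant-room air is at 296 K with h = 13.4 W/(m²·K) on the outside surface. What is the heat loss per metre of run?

q′ ≈ 20.7 W/m

Per-layer cylindrical resistances, series-summed:
R_cast iron pipe wall = ln(53/45)/(2π×55.6×1) = 4.684×10^-4 K/W
R_expanded polystyrene = ln(103/53)/(2π×0.0377×1) = 2.805 K/W
R_cork board = ln(128/103)/(2π×0.0478×1) = 0.7235 K/W
R_outer film = 1/(h_o·2πr_oL) = 1/(13.4×2π×0.128×1) = 0.09279 K/W
R_total = 3.622 K/W
Q = ΔT/R_total = 75/3.622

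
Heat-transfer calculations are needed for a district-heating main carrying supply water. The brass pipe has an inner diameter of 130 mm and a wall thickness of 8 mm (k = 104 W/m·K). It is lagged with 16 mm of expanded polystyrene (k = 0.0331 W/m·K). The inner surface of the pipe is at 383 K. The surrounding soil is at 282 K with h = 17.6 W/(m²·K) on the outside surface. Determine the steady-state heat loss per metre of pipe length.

q′ ≈ 95.8 W/m

For a radial system each layer contributes R = ln(r_out/r_in)/(2πkL); films add R = 1/(hA).
R_brass pipe wall = ln(73/65)/(2π×104×1) = 1.776×10^-4 K/W
R_expanded polystyrene = ln(89/73)/(2π×0.0331×1) = 0.9529 K/W
R_outer film = 1/(h_o·2πr_oL) = 1/(17.6×2π×0.089×1) = 0.1016 K/W
R_total = 1.055 K/W
Q = ΔT/R_total = 101/1.055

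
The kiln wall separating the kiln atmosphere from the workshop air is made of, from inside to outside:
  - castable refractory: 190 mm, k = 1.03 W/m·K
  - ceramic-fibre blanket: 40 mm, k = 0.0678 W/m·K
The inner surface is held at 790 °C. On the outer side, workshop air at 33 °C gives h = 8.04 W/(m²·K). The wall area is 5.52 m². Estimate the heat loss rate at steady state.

Treating each layer as a thermal resistance in series:
R_castable refractory = L/(kA) = 0.19/(1.03×5.52) = 0.03342 K/W
R_ceramic-fibre blanket = L/(kA) = 0.04/(0.0678×5.52) = 0.1069 K/W
R_outer film = 1/(h_o·A) = 1/(8.04×5.52) = 0.02253 K/W
R_total = 0.1628 K/W
Q = ΔT / R_total = 757 / 0.1628

Q ≈ 4650 W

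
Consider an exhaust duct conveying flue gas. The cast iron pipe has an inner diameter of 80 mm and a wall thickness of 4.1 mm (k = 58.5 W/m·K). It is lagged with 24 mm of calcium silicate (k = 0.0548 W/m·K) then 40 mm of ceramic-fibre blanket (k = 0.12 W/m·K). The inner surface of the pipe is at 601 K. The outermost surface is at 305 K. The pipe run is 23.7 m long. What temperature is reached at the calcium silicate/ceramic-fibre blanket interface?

Treating each annulus and film as a series resistance:
R_cast iron pipe wall = ln(44.1/40)/(2π×58.5×23.7) = 1.12×10^-5 K/W
R_calcium silicate = ln(68.1/44.1)/(2π×0.0548×23.7) = 0.05325 K/W
R_ceramic-fibre blanket = ln(108.1/68.1)/(2π×0.12×23.7) = 0.02586 K/W
R_total = 0.07912 K/W
Q = ΔT/R_total = 296/0.07912
Q = 3740 W
T_interface = T_inner − Q·ΣR(inner→interface) = 601 − 3740×0.05326

T ≈ 402 K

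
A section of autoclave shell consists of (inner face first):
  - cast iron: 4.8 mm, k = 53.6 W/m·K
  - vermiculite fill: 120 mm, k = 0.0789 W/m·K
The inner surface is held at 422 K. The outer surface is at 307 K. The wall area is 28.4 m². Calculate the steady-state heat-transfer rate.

Using the resistance-network approach (series):
R_cast iron = L/(kA) = 0.0048/(53.6×28.4) = 3.153×10^-6 K/W
R_vermiculite fill = L/(kA) = 0.12/(0.0789×28.4) = 0.05355 K/W
R_total = 0.05356 K/W
Q = ΔT / R_total = 115 / 0.05356

Q ≈ 2150 W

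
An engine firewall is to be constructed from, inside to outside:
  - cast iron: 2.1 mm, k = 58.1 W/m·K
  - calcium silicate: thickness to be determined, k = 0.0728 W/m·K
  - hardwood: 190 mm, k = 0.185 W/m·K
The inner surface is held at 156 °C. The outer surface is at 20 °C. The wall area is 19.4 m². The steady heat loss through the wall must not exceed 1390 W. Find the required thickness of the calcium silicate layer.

Series thermal resistances:
R_cast iron = L/(kA) = 0.0021/(58.1×19.4) = 1.863×10^-6 K/W
R_hardwood = L/(kA) = 0.19/(0.185×19.4) = 0.05294 K/W
Sum of the known resistances R_other = 0.05294 K/W
Required total resistance R_tot = ΔT/Q_allow = 136/1390 = 0.09784 K/W
R_calcium silicate = R_tot − R_other = 0.0449 K/W
L = R·k·A = 0.0449×0.0728×19.4

L ≈ 63.4 mm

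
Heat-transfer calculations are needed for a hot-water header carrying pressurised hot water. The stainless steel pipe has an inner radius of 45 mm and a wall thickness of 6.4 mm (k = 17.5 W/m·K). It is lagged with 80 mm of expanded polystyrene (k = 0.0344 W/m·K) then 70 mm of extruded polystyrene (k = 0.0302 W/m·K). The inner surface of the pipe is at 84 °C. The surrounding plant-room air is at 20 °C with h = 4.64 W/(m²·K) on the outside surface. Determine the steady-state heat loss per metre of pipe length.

q′ ≈ 9.46 W/m

For a radial system each layer contributes R = ln(r_out/r_in)/(2πkL); films add R = 1/(hA).
R_stainless steel pipe wall = ln(51.4/45)/(2π×17.5×1) = 0.001209 K/W
R_expanded polystyrene = ln(131.4/51.4)/(2π×0.0344×1) = 4.343 K/W
R_extruded polystyrene = ln(201.4/131.4)/(2π×0.0302×1) = 2.251 K/W
R_outer film = 1/(h_o·2πr_oL) = 1/(4.64×2π×0.2014×1) = 0.1703 K/W
R_total = 6.765 K/W
Q = ΔT/R_total = 64/6.765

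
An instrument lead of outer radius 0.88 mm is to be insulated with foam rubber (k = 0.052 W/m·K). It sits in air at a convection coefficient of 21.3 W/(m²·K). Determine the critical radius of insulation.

For a cylinder r_cr = k/h = 0.052/21.3
r_cr = 2.44 mm; since the bare radius (0.88 mm) is below r_cr, adding a thin layer of insulation will *increase* heat loss.

r_cr ≈ 2.44 mm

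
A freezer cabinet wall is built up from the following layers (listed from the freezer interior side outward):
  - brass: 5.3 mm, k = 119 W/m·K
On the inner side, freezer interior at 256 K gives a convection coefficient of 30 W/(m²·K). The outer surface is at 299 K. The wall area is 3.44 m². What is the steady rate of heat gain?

Treating each layer as a thermal resistance in series:
R_inner film = 1/(h_i·A) = 1/(30×3.44) = 0.00969 K/W
R_brass = L/(kA) = 0.0053/(119×3.44) = 1.295×10^-5 K/W
R_total = 0.009703 K/W
Q = ΔT / R_total = 43 / 0.009703

Q ≈ 4430 W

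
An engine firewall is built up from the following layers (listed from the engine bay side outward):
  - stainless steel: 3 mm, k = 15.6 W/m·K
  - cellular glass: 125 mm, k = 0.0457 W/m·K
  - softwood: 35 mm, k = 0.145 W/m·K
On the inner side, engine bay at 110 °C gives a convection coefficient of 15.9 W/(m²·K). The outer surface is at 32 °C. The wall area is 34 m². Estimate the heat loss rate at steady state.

Q ≈ 872 W

Thermal resistances in series:
R_inner film = 1/(h_i·A) = 1/(15.9×34) = 0.00185 K/W
R_stainless steel = L/(kA) = 0.003/(15.6×34) = 5.656×10^-6 K/W
R_cellular glass = L/(kA) = 0.125/(0.0457×34) = 0.08045 K/W
R_softwood = L/(kA) = 0.035/(0.145×34) = 0.007099 K/W
R_total = 0.0894 K/W
Q = ΔT / R_total = 78 / 0.0894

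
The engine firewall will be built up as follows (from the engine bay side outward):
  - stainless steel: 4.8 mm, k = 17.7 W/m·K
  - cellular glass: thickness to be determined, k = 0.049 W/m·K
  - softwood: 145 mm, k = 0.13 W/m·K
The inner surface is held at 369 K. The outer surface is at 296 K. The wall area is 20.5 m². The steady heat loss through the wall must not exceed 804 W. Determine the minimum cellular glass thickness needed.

Using the resistance-network approach (series):
R_stainless steel = L/(kA) = 0.0048/(17.7×20.5) = 1.323×10^-5 K/W
R_softwood = L/(kA) = 0.145/(0.13×20.5) = 0.05441 K/W
Sum of the known resistances R_other = 0.05442 K/W
Required total resistance R_tot = ΔT/Q_allow = 73/804 = 0.0908 K/W
R_cellular glass = R_tot − R_other = 0.03637 K/W
L = R·k·A = 0.03637×0.049×20.5

L ≈ 36.5 mm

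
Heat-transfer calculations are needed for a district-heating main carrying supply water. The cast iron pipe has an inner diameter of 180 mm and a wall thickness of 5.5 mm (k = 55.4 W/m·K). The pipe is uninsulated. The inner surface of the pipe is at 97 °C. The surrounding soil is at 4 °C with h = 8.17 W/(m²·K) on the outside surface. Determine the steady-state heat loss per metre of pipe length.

Treating each annulus and film as a series resistance:
R_cast iron pipe wall = ln(95.5/90)/(2π×55.4×1) = 1.704×10^-4 K/W
R_outer film = 1/(h_o·2πr_oL) = 1/(8.17×2π×0.0955×1) = 0.204 K/W
R_total = 0.2042 K/W
Q = ΔT/R_total = 93/0.2042

q′ ≈ 456 W/m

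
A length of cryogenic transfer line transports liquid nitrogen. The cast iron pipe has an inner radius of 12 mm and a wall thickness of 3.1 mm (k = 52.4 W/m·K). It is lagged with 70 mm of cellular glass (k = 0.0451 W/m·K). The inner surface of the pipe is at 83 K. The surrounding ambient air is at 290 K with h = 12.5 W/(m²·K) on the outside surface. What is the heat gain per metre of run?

q′ ≈ 33.1 W/m

Radial resistances (cylindrical: R_cond = ln(r_o/r_i)/(2πkL), R_conv = 1/(h·2πrL)):
R_cast iron pipe wall = ln(15.1/12)/(2π×52.4×1) = 6.979×10^-4 K/W
R_cellular glass = ln(85.1/15.1)/(2π×0.0451×1) = 6.102 K/W
R_outer film = 1/(h_o·2πr_oL) = 1/(12.5×2π×0.0851×1) = 0.1496 K/W
R_total = 6.252 K/W
Q = ΔT/R_total = 207/6.252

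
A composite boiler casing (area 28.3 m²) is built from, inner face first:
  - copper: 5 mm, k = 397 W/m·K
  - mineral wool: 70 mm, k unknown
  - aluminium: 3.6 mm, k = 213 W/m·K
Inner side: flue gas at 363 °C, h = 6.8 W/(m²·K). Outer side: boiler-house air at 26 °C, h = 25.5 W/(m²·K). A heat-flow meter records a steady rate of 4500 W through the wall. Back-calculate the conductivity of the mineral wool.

k ≈ 0.0362 W/(m·K)

Series thermal resistances:
R_inner film = 1/(h_i·A) = 1/(6.8×28.3) = 0.005196 K/W
R_copper = L/(kA) = 0.005/(397×28.3) = 4.45×10^-7 K/W
R_aluminium = L/(kA) = 0.0036/(213×28.3) = 5.972×10^-7 K/W
R_outer film = 1/(h_o·A) = 1/(25.5×28.3) = 0.001386 K/W
Sum of known resistances R_other = 0.006583 K/W
Total R = ΔT/Q = 337/4500 = 0.07489 K/W
R_mineral wool = R_total − R_other = 0.06831 K/W
k = L/(R·A) = 0.07/(0.06831×28.3)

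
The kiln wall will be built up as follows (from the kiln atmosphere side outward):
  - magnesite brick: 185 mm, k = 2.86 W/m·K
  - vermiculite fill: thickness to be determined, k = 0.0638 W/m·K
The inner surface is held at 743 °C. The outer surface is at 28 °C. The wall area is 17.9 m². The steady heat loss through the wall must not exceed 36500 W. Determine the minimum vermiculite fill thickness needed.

Model the wall as resistances in series:
R_magnesite brick = L/(kA) = 0.185/(2.86×17.9) = 0.003614 K/W
Sum of the known resistances R_other = 0.003614 K/W
Required total resistance R_tot = ΔT/Q_allow = 715/36500 = 0.01959 K/W
R_vermiculite fill = R_tot − R_other = 0.01598 K/W
L = R·k·A = 0.01598×0.0638×17.9

L ≈ 18.2 mm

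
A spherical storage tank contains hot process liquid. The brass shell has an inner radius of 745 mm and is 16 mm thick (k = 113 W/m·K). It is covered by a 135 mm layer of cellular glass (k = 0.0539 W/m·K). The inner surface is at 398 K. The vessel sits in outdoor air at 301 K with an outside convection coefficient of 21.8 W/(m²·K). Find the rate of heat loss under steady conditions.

Each spherical layer contributes R = (1/r_i − 1/r_o)/(4πk):
R_brass shell = (1/0.745 − 1/0.761)/(4π×113) = 1.987×10^-5 K/W
R_cellular glass = (1/0.761 − 1/0.896)/(4π×0.0539) = 0.2923 K/W
R_outer film = 1/(h·4πr_o²) = 1/(21.8×4π×0.896²) = 0.004547 K/W
R_total = 0.2969 K/W
Q = ΔT/R_total = 97/0.2969

Q ≈ 327 W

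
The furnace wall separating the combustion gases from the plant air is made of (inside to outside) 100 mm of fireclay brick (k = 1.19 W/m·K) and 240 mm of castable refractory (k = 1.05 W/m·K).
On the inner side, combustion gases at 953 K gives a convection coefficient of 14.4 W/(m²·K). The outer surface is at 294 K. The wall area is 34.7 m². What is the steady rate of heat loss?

Q ≈ 59900 W

Using the resistance-network approach (series):
R_inner film = 1/(h_i·A) = 1/(14.4×34.7) = 0.002001 K/W
R_fireclay brick = L/(kA) = 0.1/(1.19×34.7) = 0.002422 K/W
R_castable refractory = L/(kA) = 0.24/(1.05×34.7) = 0.006587 K/W
R_total = 0.01101 K/W
Q = ΔT / R_total = 659 / 0.01101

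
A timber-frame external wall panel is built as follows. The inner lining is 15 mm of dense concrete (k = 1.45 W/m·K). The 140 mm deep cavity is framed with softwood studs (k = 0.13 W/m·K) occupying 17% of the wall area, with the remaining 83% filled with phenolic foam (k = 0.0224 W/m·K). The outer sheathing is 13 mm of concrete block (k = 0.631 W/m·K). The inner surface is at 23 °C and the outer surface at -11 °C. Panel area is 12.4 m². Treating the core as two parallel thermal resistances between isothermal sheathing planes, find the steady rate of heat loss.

Q ≈ 121 W

Sheathing layers in series; stud and cavity paths in parallel between them.
R_inner = 0.015/(1.45×12.4) = 8.343×10^-4 K/W
R_stud  = 0.14/(0.13×0.17×12.4) = 0.5109 K/W
R_cav   = 0.14/(0.0224×0.83×12.4) = 0.6073 K/W
1/R_core = 1/R_stud + 1/R_cav → R_core = 0.2775 K/W
R_outer = 0.013/(0.631×12.4) = 0.001661 K/W
R_total = 0.28 K/W
Q = ΔT/R_total = 34/0.28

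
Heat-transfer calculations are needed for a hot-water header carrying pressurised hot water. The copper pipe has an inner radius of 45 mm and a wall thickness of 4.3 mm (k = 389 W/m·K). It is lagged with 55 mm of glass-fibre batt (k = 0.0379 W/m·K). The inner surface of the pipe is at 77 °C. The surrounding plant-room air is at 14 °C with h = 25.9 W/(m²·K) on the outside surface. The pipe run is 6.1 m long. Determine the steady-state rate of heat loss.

Q ≈ 120 W

For a radial system each layer contributes R = ln(r_out/r_in)/(2πkL); films add R = 1/(hA).
R_copper pipe wall = ln(49.3/45)/(2π×389×6.1) = 6.121×10^-6 K/W
R_glass-fibre batt = ln(104.3/49.3)/(2π×0.0379×6.1) = 0.5159 K/W
R_outer film = 1/(h_o·2πr_oL) = 1/(25.9×2π×0.1043×6.1) = 0.009658 K/W
R_total = 0.5255 K/W
Q = ΔT/R_total = 63/0.5255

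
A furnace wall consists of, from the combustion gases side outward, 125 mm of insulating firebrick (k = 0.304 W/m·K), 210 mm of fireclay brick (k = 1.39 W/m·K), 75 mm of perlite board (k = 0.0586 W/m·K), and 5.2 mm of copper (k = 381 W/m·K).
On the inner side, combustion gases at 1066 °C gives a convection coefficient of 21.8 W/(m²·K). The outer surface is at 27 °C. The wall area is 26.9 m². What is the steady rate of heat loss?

Series thermal resistances:
R_inner film = 1/(h_i·A) = 1/(21.8×26.9) = 0.001705 K/W
R_insulating firebrick = L/(kA) = 0.125/(0.304×26.9) = 0.01529 K/W
R_fireclay brick = L/(kA) = 0.21/(1.39×26.9) = 0.005616 K/W
R_perlite board = L/(kA) = 0.075/(0.0586×26.9) = 0.04758 K/W
R_copper = L/(kA) = 0.0052/(381×26.9) = 5.074×10^-7 K/W
R_total = 0.07019 K/W
Q = ΔT / R_total = 1039 / 0.07019

Q ≈ 14800 W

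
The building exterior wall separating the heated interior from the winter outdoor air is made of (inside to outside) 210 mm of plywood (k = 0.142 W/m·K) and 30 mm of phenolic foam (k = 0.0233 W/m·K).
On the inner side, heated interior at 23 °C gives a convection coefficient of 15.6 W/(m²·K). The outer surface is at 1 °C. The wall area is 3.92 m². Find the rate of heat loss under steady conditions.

Q ≈ 30.5 W

Using the resistance-network approach (series):
R_inner film = 1/(h_i·A) = 1/(15.6×3.92) = 0.01635 K/W
R_plywood = L/(kA) = 0.21/(0.142×3.92) = 0.3773 K/W
R_phenolic foam = L/(kA) = 0.03/(0.0233×3.92) = 0.3285 K/W
R_total = 0.7221 K/W
Q = ΔT / R_total = 22 / 0.7221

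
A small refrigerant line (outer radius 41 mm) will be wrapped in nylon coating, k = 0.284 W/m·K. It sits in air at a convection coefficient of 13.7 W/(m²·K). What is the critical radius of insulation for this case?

For a cylinder r_cr = k/h = 0.284/13.7
r_cr = 20.7 mm; since the bare radius (41 mm) is above r_cr, any added insulation will reduce heat loss.

r_cr ≈ 20.7 mm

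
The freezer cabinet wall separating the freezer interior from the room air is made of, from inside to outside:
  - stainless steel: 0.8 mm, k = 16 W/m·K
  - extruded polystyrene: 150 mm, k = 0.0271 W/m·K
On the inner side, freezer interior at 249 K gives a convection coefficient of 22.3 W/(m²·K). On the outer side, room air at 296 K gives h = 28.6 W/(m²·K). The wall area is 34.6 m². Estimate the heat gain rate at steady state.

Model the wall as resistances in series:
R_inner film = 1/(h_i·A) = 1/(22.3×34.6) = 0.001296 K/W
R_stainless steel = L/(kA) = 0.0008/(16×34.6) = 1.445×10^-6 K/W
R_extruded polystyrene = L/(kA) = 0.15/(0.0271×34.6) = 0.16 K/W
R_outer film = 1/(h_o·A) = 1/(28.6×34.6) = 0.001011 K/W
R_total = 0.1623 K/W
Q = ΔT / R_total = 47 / 0.1623

Q ≈ 290 W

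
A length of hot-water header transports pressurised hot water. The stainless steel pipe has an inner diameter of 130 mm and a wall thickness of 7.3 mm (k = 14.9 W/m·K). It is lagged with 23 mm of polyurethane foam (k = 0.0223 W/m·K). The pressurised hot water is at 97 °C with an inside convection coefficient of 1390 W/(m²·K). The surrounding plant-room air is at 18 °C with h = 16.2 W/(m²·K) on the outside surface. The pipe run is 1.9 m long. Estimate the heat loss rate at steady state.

For a radial system each layer contributes R = ln(r_out/r_in)/(2πkL); films add R = 1/(hA).
R_inner film = 1/(h_i·2πr₁L) = 1/(1390×2π×0.065×1.9) = 9.271×10^-4 K/W
R_stainless steel pipe wall = ln(72.3/65)/(2π×14.9×1.9) = 5.984×10^-4 K/W
R_polyurethane foam = ln(95.3/72.3)/(2π×0.0223×1.9) = 1.038 K/W
R_outer film = 1/(h_o·2πr_oL) = 1/(16.2×2π×0.0953×1.9) = 0.05426 K/W
R_total = 1.093 K/W
Q = ΔT/R_total = 79/1.093

Q ≈ 72.3 W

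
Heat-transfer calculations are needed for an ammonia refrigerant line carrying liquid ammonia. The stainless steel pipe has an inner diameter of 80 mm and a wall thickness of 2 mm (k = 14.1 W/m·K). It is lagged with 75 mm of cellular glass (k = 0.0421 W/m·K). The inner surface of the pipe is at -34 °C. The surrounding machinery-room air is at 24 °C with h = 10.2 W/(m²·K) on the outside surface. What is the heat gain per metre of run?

Radial resistances (cylindrical: R_cond = ln(r_o/r_i)/(2πkL), R_conv = 1/(h·2πrL)):
R_stainless steel pipe wall = ln(42/40)/(2π×14.1×1) = 5.507×10^-4 K/W
R_cellular glass = ln(117/42)/(2π×0.0421×1) = 3.873 K/W
R_outer film = 1/(h_o·2πr_oL) = 1/(10.2×2π×0.117×1) = 0.1334 K/W
R_total = 4.007 K/W
Q = ΔT/R_total = 58/4.007

q′ ≈ 14.5 W/m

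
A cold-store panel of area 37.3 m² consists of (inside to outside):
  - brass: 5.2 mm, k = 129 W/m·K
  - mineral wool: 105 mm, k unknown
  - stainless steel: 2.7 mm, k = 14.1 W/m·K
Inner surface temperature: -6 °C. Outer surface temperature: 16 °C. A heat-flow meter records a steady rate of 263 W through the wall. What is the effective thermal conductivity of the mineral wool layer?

k ≈ 0.0337 W/(m·K)

Model the wall as resistances in series:
R_brass = L/(kA) = 0.0052/(129×37.3) = 1.081×10^-6 K/W
R_stainless steel = L/(kA) = 0.0027/(14.1×37.3) = 5.134×10^-6 K/W
Sum of known resistances R_other = 6.214×10^-6 K/W
Total R = ΔT/Q = 22/263 = 0.08365 K/W
R_mineral wool = R_total − R_other = 0.08364 K/W
k = L/(R·A) = 0.105/(0.08364×37.3)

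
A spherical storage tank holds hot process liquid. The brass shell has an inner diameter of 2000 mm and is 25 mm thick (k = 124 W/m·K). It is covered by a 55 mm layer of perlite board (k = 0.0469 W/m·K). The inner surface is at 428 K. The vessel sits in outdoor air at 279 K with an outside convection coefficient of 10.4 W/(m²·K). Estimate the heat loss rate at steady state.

Spherical conduction: R = (1/r_in − 1/r_out)/(4πk) per layer; series-sum.
R_brass shell = (1/1 − 1/1.025)/(4π×124) = 1.565×10^-5 K/W
R_perlite board = (1/1.025 − 1/1.08)/(4π×0.0469) = 0.0843 K/W
R_outer film = 1/(h·4πr_o²) = 1/(10.4×4π×1.08²) = 0.00656 K/W
R_total = 0.09088 K/W
Q = ΔT/R_total = 149/0.09088

Q ≈ 1640 W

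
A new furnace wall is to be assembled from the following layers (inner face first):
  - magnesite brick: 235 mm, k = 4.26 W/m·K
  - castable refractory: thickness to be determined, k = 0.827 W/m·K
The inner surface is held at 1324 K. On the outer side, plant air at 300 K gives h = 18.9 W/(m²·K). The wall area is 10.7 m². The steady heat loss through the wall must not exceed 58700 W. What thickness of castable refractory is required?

L ≈ 65 mm

Model the wall as resistances in series:
R_magnesite brick = L/(kA) = 0.235/(4.26×10.7) = 0.005156 K/W
R_outer film = 1/(h_o·A) = 1/(18.9×10.7) = 0.004945 K/W
Sum of the known resistances R_other = 0.0101 K/W
Required total resistance R_tot = ΔT/Q_allow = 1024/58700 = 0.01744 K/W
R_castable refractory = R_tot − R_other = 0.007344 K/W
L = R·k·A = 0.007344×0.827×10.7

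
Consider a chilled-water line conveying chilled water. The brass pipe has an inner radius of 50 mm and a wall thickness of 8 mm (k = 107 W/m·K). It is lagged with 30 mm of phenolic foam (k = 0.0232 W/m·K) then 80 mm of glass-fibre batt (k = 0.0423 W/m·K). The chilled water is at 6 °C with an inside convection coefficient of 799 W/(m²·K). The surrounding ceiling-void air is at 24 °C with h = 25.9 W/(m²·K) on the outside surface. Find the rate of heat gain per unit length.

For a radial system each layer contributes R = ln(r_out/r_in)/(2πkL); films add R = 1/(hA).
R_inner film = 1/(h_i·2πr₁L) = 1/(799×2π×0.05×1) = 0.003984 K/W
R_brass pipe wall = ln(58/50)/(2π×107×1) = 2.208×10^-4 K/W
R_phenolic foam = ln(88/58)/(2π×0.0232×1) = 2.86 K/W
R_glass-fibre batt = ln(168/88)/(2π×0.0423×1) = 2.433 K/W
R_outer film = 1/(h_o·2πr_oL) = 1/(25.9×2π×0.168×1) = 0.03658 K/W
R_total = 5.334 K/W
Q = ΔT/R_total = 18/5.334

q′ ≈ 3.37 W/m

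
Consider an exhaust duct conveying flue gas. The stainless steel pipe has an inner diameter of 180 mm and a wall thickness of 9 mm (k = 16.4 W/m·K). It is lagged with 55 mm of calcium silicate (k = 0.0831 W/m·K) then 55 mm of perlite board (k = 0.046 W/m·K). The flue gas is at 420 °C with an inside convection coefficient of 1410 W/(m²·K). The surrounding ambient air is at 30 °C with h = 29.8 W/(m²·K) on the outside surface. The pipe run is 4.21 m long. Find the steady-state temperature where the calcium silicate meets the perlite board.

T ≈ 249 °C

Per-layer cylindrical resistances, series-summed:
R_inner film = 1/(h_i·2πr₁L) = 1/(1410×2π×0.09×4.21) = 2.979×10^-4 K/W
R_stainless steel pipe wall = ln(99/90)/(2π×16.4×4.21) = 2.197×10^-4 K/W
R_calcium silicate = ln(154/99)/(2π×0.0831×4.21) = 0.201 K/W
R_perlite board = ln(209/154)/(2π×0.046×4.21) = 0.251 K/W
R_outer film = 1/(h_o·2πr_oL) = 1/(29.8×2π×0.209×4.21) = 0.00607 K/W
R_total = 0.4586 K/W
Q = ΔT/R_total = 390/0.4586
Q = 850 W
T_interface = T_inner − Q·ΣR(inner→interface) = 420 − 850×0.2015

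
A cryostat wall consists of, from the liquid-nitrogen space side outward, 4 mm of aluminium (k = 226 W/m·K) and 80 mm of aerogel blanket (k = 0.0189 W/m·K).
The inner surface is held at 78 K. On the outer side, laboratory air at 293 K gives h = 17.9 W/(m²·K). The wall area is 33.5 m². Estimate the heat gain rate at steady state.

Q ≈ 1680 W

Using the resistance-network approach (series):
R_aluminium = L/(kA) = 0.004/(226×33.5) = 5.283×10^-7 K/W
R_aerogel blanket = L/(kA) = 0.08/(0.0189×33.5) = 0.1264 K/W
R_outer film = 1/(h_o·A) = 1/(17.9×33.5) = 0.001668 K/W
R_total = 0.128 K/W
Q = ΔT / R_total = 215 / 0.128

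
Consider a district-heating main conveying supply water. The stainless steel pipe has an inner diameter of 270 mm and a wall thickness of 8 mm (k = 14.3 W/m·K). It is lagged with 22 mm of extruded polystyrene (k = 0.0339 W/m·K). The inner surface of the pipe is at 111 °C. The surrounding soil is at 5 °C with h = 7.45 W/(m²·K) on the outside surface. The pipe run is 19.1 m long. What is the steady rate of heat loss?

Q ≈ 2520 W

Radial resistances (cylindrical: R_cond = ln(r_o/r_i)/(2πkL), R_conv = 1/(h·2πrL)):
R_stainless steel pipe wall = ln(143/135)/(2π×14.3×19.1) = 3.355×10^-5 K/W
R_extruded polystyrene = ln(165/143)/(2π×0.0339×19.1) = 0.03517 K/W
R_outer film = 1/(h_o·2πr_oL) = 1/(7.45×2π×0.165×19.1) = 0.006779 K/W
R_total = 0.04199 K/W
Q = ΔT/R_total = 106/0.04199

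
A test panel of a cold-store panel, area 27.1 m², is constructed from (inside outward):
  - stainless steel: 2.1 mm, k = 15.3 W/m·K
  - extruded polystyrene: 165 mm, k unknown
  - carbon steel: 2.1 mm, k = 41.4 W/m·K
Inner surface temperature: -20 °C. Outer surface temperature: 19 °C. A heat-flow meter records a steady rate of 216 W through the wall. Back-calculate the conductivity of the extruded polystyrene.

k ≈ 0.0337 W/(m·K)

Using the resistance-network approach (series):
R_stainless steel = L/(kA) = 0.0021/(15.3×27.1) = 5.065×10^-6 K/W
R_carbon steel = L/(kA) = 0.0021/(41.4×27.1) = 1.872×10^-6 K/W
Sum of known resistances R_other = 6.937×10^-6 K/W
Total R = ΔT/Q = 39/216 = 0.1806 K/W
R_extruded polystyrene = R_total − R_other = 0.1805 K/W
k = L/(R·A) = 0.165/(0.1805×27.1)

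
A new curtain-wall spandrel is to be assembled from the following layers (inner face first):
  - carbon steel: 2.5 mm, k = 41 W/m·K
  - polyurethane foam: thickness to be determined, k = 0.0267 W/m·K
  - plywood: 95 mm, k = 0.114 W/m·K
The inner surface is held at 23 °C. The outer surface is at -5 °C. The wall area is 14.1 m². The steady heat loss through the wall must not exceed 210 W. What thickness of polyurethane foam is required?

Series thermal resistances:
R_carbon steel = L/(kA) = 0.0025/(41×14.1) = 4.325×10^-6 K/W
R_plywood = L/(kA) = 0.095/(0.114×14.1) = 0.0591 K/W
Sum of the known resistances R_other = 0.05911 K/W
Required total resistance R_tot = ΔT/Q_allow = 28/210 = 0.1333 K/W
R_polyurethane foam = R_tot − R_other = 0.07423 K/W
L = R·k·A = 0.07423×0.0267×14.1

L ≈ 27.9 mm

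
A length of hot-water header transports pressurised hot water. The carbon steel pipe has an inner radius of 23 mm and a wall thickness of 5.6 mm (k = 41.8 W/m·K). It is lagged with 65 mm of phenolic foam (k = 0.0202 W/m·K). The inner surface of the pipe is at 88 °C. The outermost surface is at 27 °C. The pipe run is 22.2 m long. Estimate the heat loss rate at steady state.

Treating each annulus and film as a series resistance:
R_carbon steel pipe wall = ln(28.6/23)/(2π×41.8×22.2) = 3.737×10^-5 K/W
R_phenolic foam = ln(93.6/28.6)/(2π×0.0202×22.2) = 0.4208 K/W
R_total = 0.4208 K/W
Q = ΔT/R_total = 61/0.4208

Q ≈ 145 W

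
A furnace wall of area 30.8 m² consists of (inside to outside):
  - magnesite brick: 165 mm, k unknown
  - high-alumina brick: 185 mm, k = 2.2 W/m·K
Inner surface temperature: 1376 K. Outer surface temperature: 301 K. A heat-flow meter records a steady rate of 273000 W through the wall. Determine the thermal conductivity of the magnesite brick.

Thermal resistances in series:
R_high-alumina brick = L/(kA) = 0.185/(2.2×30.8) = 0.00273 K/W
Sum of known resistances R_other = 0.00273 K/W
Total R = ΔT/Q = 1075/273000 = 0.003938 K/W
R_magnesite brick = R_total − R_other = 0.001208 K/W
k = L/(R·A) = 0.165/(0.001208×30.8)

k ≈ 4.44 W/(m·K)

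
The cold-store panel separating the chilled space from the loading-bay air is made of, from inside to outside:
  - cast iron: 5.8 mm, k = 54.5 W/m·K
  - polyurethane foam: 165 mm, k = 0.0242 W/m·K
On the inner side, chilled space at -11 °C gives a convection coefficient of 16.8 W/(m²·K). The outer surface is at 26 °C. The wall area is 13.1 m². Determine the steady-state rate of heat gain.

Q ≈ 70.5 W

Series thermal resistances:
R_inner film = 1/(h_i·A) = 1/(16.8×13.1) = 0.004544 K/W
R_cast iron = L/(kA) = 0.0058/(54.5×13.1) = 8.124×10^-6 K/W
R_polyurethane foam = L/(kA) = 0.165/(0.0242×13.1) = 0.5205 K/W
R_total = 0.525 K/W
Q = ΔT / R_total = 37 / 0.525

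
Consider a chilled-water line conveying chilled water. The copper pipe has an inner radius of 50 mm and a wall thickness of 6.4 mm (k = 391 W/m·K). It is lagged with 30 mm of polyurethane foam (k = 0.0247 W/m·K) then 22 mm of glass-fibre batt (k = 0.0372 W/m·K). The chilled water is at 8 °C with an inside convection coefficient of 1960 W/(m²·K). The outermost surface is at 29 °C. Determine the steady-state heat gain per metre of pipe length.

q′ ≈ 5.64 W/m

Per-layer cylindrical resistances, series-summed:
R_inner film = 1/(h_i·2πr₁L) = 1/(1960×2π×0.05×1) = 0.001624 K/W
R_copper pipe wall = ln(56.4/50)/(2π×391×1) = 4.903×10^-5 K/W
R_polyurethane foam = ln(86.4/56.4)/(2π×0.0247×1) = 2.748 K/W
R_glass-fibre batt = ln(108.4/86.4)/(2π×0.0372×1) = 0.9705 K/W
R_total = 3.72 K/W
Q = ΔT/R_total = 21/3.72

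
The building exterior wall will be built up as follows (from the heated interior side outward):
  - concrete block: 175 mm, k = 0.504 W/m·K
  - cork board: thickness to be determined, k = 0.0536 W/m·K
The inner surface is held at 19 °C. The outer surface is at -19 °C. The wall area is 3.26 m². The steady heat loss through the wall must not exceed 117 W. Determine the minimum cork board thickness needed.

Model the wall as resistances in series:
R_concrete block = L/(kA) = 0.175/(0.504×3.26) = 0.1065 K/W
Sum of the known resistances R_other = 0.1065 K/W
Required total resistance R_tot = ΔT/Q_allow = 38/117 = 0.3248 K/W
R_cork board = R_tot − R_other = 0.2183 K/W
L = R·k·A = 0.2183×0.0536×3.26

L ≈ 38.1 mm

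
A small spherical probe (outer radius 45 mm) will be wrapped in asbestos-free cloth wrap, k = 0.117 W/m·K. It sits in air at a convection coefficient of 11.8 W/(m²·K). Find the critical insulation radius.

r_cr ≈ 19.8 mm

For a sphere r_cr = 2k/h = 2×0.117/11.8
r_cr = 19.8 mm; since the bare radius (45 mm) is above r_cr, any added insulation will reduce heat loss.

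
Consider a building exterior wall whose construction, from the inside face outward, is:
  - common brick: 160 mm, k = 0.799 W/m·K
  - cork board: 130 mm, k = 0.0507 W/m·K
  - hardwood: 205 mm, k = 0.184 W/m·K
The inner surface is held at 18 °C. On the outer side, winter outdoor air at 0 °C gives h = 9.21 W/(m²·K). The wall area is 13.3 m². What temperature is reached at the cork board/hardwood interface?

T ≈ 5.52 °C

Thermal resistances in series:
R_common brick = L/(kA) = 0.16/(0.799×13.3) = 0.01506 K/W
R_cork board = L/(kA) = 0.13/(0.0507×13.3) = 0.1928 K/W
R_hardwood = L/(kA) = 0.205/(0.184×13.3) = 0.08377 K/W
R_outer film = 1/(h_o·A) = 1/(9.21×13.3) = 0.008164 K/W
R_total = 0.2998 K/W;  Q = ΔT/R_total = 18/0.2998 = 60.04 W
T_interface = T_inner − Q·ΣR(inner→interface) = 18 − 60×0.2078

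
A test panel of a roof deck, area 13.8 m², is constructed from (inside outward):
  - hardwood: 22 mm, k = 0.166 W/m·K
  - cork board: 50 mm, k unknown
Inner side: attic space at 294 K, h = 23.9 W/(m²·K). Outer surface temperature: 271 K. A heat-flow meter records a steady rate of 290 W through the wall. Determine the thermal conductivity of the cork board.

Treating each layer as a thermal resistance in series:
R_inner film = 1/(h_i·A) = 1/(23.9×13.8) = 0.003032 K/W
R_hardwood = L/(kA) = 0.022/(0.166×13.8) = 0.009604 K/W
Sum of known resistances R_other = 0.01264 K/W
Total R = ΔT/Q = 23/290 = 0.07931 K/W
R_cork board = R_total − R_other = 0.06667 K/W
k = L/(R·A) = 0.05/(0.06667×13.8)

k ≈ 0.0543 W/(m·K)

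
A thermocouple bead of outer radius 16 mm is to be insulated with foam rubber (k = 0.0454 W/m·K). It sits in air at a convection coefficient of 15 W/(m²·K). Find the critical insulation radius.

r_cr ≈ 6.05 mm

For a sphere r_cr = 2k/h = 2×0.0454/15
r_cr = 6.05 mm; since the bare radius (16 mm) is above r_cr, any added insulation will reduce heat loss.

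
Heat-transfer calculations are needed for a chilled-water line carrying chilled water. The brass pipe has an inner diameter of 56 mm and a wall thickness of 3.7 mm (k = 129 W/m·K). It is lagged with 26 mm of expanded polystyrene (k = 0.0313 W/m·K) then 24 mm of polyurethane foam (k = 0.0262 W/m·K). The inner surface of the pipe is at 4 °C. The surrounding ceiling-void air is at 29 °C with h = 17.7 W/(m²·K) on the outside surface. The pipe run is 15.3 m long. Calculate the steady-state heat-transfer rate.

Q ≈ 72.6 W

For a radial system each layer contributes R = ln(r_out/r_in)/(2πkL); films add R = 1/(hA).
R_brass pipe wall = ln(31.7/28)/(2π×129×15.3) = 1.001×10^-5 K/W
R_expanded polystyrene = ln(57.7/31.7)/(2π×0.0313×15.3) = 0.1991 K/W
R_polyurethane foam = ln(81.7/57.7)/(2π×0.0262×15.3) = 0.1381 K/W
R_outer film = 1/(h_o·2πr_oL) = 1/(17.7×2π×0.0817×15.3) = 0.007193 K/W
R_total = 0.3443 K/W
Q = ΔT/R_total = 25/0.3443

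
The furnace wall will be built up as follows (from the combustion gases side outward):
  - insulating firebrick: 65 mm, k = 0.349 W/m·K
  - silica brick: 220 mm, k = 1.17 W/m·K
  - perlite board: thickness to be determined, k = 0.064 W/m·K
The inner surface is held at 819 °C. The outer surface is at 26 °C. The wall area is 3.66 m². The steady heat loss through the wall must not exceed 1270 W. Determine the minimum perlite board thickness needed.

L ≈ 122 mm

Series thermal resistances:
R_insulating firebrick = L/(kA) = 0.065/(0.349×3.66) = 0.05089 K/W
R_silica brick = L/(kA) = 0.22/(1.17×3.66) = 0.05138 K/W
Sum of the known resistances R_other = 0.1023 K/W
Required total resistance R_tot = ΔT/Q_allow = 793/1270 = 0.6244 K/W
R_perlite board = R_tot − R_other = 0.5221 K/W
L = R·k·A = 0.5221×0.064×3.66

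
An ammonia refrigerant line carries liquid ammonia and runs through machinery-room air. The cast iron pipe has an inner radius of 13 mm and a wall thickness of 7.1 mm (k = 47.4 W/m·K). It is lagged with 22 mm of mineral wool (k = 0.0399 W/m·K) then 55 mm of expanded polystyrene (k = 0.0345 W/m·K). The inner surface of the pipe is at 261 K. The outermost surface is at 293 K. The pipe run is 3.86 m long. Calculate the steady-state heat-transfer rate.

Q ≈ 18.1 W

Radial resistances (cylindrical: R_cond = ln(r_o/r_i)/(2πkL), R_conv = 1/(h·2πrL)):
R_cast iron pipe wall = ln(20.1/13)/(2π×47.4×3.86) = 3.791×10^-4 K/W
R_mineral wool = ln(42.1/20.1)/(2π×0.0399×3.86) = 0.764 K/W
R_expanded polystyrene = ln(97.1/42.1)/(2π×0.0345×3.86) = 0.9988 K/W
R_total = 1.763 K/W
Q = ΔT/R_total = 32/1.763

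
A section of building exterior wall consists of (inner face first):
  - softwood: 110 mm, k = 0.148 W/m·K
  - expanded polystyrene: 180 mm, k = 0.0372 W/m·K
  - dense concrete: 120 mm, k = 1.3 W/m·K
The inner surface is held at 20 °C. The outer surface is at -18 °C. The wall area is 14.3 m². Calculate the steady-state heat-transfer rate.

Q ≈ 95.8 W

Series thermal resistances:
R_softwood = L/(kA) = 0.11/(0.148×14.3) = 0.05198 K/W
R_expanded polystyrene = L/(kA) = 0.18/(0.0372×14.3) = 0.3384 K/W
R_dense concrete = L/(kA) = 0.12/(1.3×14.3) = 0.006455 K/W
R_total = 0.3968 K/W
Q = ΔT / R_total = 38 / 0.3968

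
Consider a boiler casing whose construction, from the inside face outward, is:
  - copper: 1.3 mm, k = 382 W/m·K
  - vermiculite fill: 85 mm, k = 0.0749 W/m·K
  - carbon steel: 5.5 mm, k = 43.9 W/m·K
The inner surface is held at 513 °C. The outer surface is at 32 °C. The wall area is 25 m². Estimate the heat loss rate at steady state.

Q ≈ 10600 W

Using the resistance-network approach (series):
R_copper = L/(kA) = 0.0013/(382×25) = 1.361×10^-7 K/W
R_vermiculite fill = L/(kA) = 0.085/(0.0749×25) = 0.04539 K/W
R_carbon steel = L/(kA) = 0.0055/(43.9×25) = 5.011×10^-6 K/W
R_total = 0.0454 K/W
Q = ΔT / R_total = 481 / 0.0454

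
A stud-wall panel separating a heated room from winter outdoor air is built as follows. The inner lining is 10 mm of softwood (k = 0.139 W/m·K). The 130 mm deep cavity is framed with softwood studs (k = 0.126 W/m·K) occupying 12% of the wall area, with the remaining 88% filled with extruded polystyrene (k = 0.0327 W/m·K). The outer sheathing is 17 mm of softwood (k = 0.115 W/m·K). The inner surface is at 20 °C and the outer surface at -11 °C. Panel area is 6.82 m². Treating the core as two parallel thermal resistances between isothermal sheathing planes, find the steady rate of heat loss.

Q ≈ 66.5 W

Sheathing layers in series; stud and cavity paths in parallel between them.
R_inner = 0.01/(0.139×6.82) = 0.01055 K/W
R_stud  = 0.13/(0.126×0.12×6.82) = 1.261 K/W
R_cav   = 0.13/(0.0327×0.88×6.82) = 0.6624 K/W
1/R_core = 1/R_stud + 1/R_cav → R_core = 0.4342 K/W
R_outer = 0.017/(0.115×6.82) = 0.02168 K/W
R_total = 0.4665 K/W
Q = ΔT/R_total = 31/0.4665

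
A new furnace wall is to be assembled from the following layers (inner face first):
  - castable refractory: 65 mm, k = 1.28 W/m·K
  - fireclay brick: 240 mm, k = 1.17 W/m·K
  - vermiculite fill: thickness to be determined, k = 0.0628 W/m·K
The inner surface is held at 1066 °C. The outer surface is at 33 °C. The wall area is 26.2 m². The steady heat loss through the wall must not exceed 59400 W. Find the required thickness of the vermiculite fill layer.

L ≈ 12.5 mm

Treating each layer as a thermal resistance in series:
R_castable refractory = L/(kA) = 0.065/(1.28×26.2) = 0.001938 K/W
R_fireclay brick = L/(kA) = 0.24/(1.17×26.2) = 0.007829 K/W
Sum of the known resistances R_other = 0.009768 K/W
Required total resistance R_tot = ΔT/Q_allow = 1033/59400 = 0.01739 K/W
R_vermiculite fill = R_tot − R_other = 0.007623 K/W
L = R·k·A = 0.007623×0.0628×26.2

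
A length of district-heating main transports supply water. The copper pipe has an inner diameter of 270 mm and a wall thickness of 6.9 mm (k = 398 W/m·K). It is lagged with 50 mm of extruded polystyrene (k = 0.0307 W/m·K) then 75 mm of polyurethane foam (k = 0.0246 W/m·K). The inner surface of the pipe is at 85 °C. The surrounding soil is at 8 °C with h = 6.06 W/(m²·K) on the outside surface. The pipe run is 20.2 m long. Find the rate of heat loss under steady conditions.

For a radial system each layer contributes R = ln(r_out/r_in)/(2πkL); films add R = 1/(hA).
R_copper pipe wall = ln(141.9/135)/(2π×398×20.2) = 9.868×10^-7 K/W
R_extruded polystyrene = ln(191.9/141.9)/(2π×0.0307×20.2) = 0.07747 K/W
R_polyurethane foam = ln(266.9/191.9)/(2π×0.0246×20.2) = 0.1057 K/W
R_outer film = 1/(h_o·2πr_oL) = 1/(6.06×2π×0.2669×20.2) = 0.004871 K/W
R_total = 0.188 K/W
Q = ΔT/R_total = 77/0.188

Q ≈ 410 W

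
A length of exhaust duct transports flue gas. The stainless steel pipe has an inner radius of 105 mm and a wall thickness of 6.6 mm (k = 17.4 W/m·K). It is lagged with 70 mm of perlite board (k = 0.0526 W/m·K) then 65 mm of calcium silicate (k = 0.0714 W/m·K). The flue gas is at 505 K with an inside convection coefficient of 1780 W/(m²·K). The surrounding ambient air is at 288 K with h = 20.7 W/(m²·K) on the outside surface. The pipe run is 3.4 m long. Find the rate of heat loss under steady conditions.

Q ≈ 337 W

Treating each annulus and film as a series resistance:
R_inner film = 1/(h_i·2πr₁L) = 1/(1780×2π×0.105×3.4) = 2.505×10^-4 K/W
R_stainless steel pipe wall = ln(111.6/105)/(2π×17.4×3.4) = 1.64×10^-4 K/W
R_perlite board = ln(181.6/111.6)/(2π×0.0526×3.4) = 0.4333 K/W
R_calcium silicate = ln(246.6/181.6)/(2π×0.0714×3.4) = 0.2006 K/W
R_outer film = 1/(h_o·2πr_oL) = 1/(20.7×2π×0.2466×3.4) = 0.00917 K/W
R_total = 0.6435 K/W
Q = ΔT/R_total = 217/0.6435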